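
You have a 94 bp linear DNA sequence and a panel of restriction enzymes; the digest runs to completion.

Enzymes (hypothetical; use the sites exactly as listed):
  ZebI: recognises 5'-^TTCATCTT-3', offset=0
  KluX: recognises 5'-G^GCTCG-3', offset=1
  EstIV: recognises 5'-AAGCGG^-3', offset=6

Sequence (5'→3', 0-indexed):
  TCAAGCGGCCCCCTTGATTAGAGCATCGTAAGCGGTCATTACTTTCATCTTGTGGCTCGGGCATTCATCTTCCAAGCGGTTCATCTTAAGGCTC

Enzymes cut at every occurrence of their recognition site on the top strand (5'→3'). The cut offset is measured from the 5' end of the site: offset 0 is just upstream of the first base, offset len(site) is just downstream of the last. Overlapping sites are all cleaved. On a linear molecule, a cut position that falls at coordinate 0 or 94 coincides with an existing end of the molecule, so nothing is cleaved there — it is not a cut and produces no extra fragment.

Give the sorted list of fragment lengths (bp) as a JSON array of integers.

Site scan:
  ZebI TTCATCTT/0: at [43, 63, 79] ⇒ [43, 63, 79]
  KluX GGCTCG/1: at [53] ⇒ [54]
  EstIV AAGCGG/6: at [2, 29, 73] ⇒ [8, 35, 79]

All cut coordinates (distinct, sorted): [8, 35, 43, 54, 63, 79]

Fragments:
  [0,8): 8 bp
  [8,35): 27 bp
  [35,43): 8 bp
  [43,54): 11 bp
  [54,63): 9 bp
  [63,79): 16 bp
  [79,94): 15 bp

[8,8,9,11,15,16,27]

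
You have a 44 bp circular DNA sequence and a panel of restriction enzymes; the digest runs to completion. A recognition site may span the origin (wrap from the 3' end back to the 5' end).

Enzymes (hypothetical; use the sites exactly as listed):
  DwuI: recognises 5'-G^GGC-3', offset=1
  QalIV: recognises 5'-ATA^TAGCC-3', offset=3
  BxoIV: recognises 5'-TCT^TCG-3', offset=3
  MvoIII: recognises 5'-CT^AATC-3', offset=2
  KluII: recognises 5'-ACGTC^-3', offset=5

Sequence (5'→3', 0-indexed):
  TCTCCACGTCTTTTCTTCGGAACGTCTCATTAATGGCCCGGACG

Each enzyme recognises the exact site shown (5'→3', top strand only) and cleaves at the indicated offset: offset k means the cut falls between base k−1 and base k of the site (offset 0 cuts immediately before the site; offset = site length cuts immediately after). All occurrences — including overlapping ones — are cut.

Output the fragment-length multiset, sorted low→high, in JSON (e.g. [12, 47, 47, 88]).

Site scan:
  DwuI (GGGC, off=1): no sites
  QalIV (ATATAGCC, off=3): no sites
  BxoIV TCTTCG/3: at [13] ⇒ [16]
  MvoIII (CTAATC, off=2): no sites
  KluII ACGTC/5: at [5, 21, 41] ⇒ [2, 10, 26]

All cut coordinates (distinct, sorted): [2, 10, 16, 26]

Fragment lengths:
  2→10: 8 bp
  10→16: 6 bp
  16→26: 10 bp
  26→2 (wrap): 44-26+2 = 20 bp

[6,8,10,20]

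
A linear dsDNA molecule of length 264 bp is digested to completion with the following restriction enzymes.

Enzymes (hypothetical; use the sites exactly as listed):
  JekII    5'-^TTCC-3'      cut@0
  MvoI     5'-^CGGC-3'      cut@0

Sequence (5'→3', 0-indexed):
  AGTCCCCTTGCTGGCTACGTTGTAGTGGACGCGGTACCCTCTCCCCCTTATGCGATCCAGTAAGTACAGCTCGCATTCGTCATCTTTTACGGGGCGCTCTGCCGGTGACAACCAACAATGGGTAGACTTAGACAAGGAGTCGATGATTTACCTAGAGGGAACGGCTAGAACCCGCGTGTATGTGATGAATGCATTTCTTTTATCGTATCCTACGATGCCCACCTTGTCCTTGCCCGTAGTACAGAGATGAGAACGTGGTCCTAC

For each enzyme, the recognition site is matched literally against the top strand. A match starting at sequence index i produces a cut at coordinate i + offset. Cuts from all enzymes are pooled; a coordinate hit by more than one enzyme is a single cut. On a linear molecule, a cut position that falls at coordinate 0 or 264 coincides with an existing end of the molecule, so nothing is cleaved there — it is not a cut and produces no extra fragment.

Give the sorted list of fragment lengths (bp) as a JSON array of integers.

[103,161]

Per-enzyme occurrences:
  JekII (TTCC, off=0): no sites
  MvoI (CGGC, off=0): starts [161] → cuts [161]

Pooled cuts: [161]

Fragment lengths:
  [0,161): 161 bp
  [161,264): 103 bp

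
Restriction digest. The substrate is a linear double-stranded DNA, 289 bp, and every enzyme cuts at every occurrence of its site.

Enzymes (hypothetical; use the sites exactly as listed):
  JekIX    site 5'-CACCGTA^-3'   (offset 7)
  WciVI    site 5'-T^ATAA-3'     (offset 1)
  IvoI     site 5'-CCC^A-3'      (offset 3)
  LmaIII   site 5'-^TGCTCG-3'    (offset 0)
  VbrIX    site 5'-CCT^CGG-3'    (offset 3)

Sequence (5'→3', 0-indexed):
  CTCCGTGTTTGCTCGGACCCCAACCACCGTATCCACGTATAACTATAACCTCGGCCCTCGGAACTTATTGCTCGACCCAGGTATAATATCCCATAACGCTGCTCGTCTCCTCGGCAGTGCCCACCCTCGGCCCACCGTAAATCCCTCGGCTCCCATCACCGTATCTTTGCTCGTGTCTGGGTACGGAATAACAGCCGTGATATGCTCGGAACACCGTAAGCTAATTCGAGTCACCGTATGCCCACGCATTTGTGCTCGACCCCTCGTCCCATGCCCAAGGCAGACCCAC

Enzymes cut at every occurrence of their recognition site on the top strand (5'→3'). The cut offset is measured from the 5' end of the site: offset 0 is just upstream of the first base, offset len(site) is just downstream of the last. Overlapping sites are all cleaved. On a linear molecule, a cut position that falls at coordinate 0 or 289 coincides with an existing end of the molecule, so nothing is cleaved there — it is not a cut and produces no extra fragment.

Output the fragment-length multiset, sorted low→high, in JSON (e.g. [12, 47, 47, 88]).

[2,4,4,5,5,6,6,6,6,7,7,7,7,7,8,9,9,9,10,10,10,10,11,11,12,12,16,18,20,35]

Site scan:
  JekIX (CACCGTA, off=7): starts [24, 132, 156, 211, 231] → cuts [31, 139, 163, 218, 238]
  WciVI (TATAA, off=1): starts [37, 43, 81] → cuts [38, 44, 82]
  IvoI (CCCA, off=3): starts [18, 75, 89, 119, 130, 151, 240, 267, 273, 284] → cuts [21, 78, 92, 122, 133, 154, 243, 270, 276, 287]
  LmaIII (TGCTCG, off=0): starts [9, 68, 99, 167, 202, 252] → cuts [9, 68, 99, 167, 202, 252]
  VbrIX (CCTCGG, off=3): starts [48, 55, 108, 124, 143] → cuts [51, 58, 111, 127, 146]

Pooled cuts: [9, 21, 31, 38, 44, 51, 58, 68, 78, 82, 92, 99, 111, 122, 127, 133, 139, 146, 154, 163, 167, 202, 218, 238, 243, 252, 270, 276, 287]

Fragment lengths:
  [0,9): 9 bp
  [9,21): 12 bp
  [21,31): 10 bp
  [31,38): 7 bp
  [38,44): 6 bp
  [44,51): 7 bp
  [51,58): 7 bp
  [58,68): 10 bp
  [68,78): 10 bp
  [78,82): 4 bp
  [82,92): 10 bp
  [92,99): 7 bp
  [99,111): 12 bp
  [111,122): 11 bp
  [122,127): 5 bp
  [127,133): 6 bp
  [133,139): 6 bp
  [139,146): 7 bp
  [146,154): 8 bp
  [154,163): 9 bp
  [163,167): 4 bp
  [167,202): 35 bp
  [202,218): 16 bp
  [218,238): 20 bp
  [238,243): 5 bp
  [243,252): 9 bp
  [252,270): 18 bp
  [270,276): 6 bp
  [276,287): 11 bp
  [287,289): 2 bp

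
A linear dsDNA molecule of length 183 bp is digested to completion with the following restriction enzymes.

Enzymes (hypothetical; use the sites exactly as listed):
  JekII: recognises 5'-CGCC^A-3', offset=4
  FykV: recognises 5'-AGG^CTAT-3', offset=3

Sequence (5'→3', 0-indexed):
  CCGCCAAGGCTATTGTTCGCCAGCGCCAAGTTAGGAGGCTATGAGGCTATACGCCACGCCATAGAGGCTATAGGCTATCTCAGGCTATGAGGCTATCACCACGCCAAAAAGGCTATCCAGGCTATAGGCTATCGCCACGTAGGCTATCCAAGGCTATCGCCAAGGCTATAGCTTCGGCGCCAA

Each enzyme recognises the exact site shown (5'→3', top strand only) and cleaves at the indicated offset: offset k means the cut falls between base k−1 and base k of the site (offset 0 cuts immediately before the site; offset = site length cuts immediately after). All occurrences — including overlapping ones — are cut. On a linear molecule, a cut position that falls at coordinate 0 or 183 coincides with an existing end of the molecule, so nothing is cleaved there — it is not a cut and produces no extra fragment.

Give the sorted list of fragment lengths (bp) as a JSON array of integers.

Scan for sites:
  JekII CGCCA/4: at [1, 17, 23, 51, 56, 101, 132, 157, 177] ⇒ [5, 21, 27, 55, 60, 105, 136, 161, 181]
  FykV AGGCTAT/3: at [6, 35, 43, 64, 71, 81, 89, 109, 118, 125, 140, 150, 162] ⇒ [9, 38, 46, 67, 74, 84, 92, 112, 121, 128, 143, 153, 165]

Pooled cuts: [5, 9, 21, 27, 38, 46, 55, 60, 67, 74, 84, 92, 105, 112, 121, 128, 136, 143, 153, 161, 165, 181]

Fragments:
  [0,5): 5 bp
  [5,9): 4 bp
  [9,21): 12 bp
  [21,27): 6 bp
  [27,38): 11 bp
  [38,46): 8 bp
  [46,55): 9 bp
  [55,60): 5 bp
  [60,67): 7 bp
  [67,74): 7 bp
  [74,84): 10 bp
  [84,92): 8 bp
  [92,105): 13 bp
  [105,112): 7 bp
  [112,121): 9 bp
  [121,128): 7 bp
  [128,136): 8 bp
  [136,143): 7 bp
  [143,153): 10 bp
  [153,161): 8 bp
  [161,165): 4 bp
  [165,181): 16 bp
  [181,183): 2 bp

[2,4,4,5,5,6,7,7,7,7,7,8,8,8,8,9,9,10,10,11,12,13,16]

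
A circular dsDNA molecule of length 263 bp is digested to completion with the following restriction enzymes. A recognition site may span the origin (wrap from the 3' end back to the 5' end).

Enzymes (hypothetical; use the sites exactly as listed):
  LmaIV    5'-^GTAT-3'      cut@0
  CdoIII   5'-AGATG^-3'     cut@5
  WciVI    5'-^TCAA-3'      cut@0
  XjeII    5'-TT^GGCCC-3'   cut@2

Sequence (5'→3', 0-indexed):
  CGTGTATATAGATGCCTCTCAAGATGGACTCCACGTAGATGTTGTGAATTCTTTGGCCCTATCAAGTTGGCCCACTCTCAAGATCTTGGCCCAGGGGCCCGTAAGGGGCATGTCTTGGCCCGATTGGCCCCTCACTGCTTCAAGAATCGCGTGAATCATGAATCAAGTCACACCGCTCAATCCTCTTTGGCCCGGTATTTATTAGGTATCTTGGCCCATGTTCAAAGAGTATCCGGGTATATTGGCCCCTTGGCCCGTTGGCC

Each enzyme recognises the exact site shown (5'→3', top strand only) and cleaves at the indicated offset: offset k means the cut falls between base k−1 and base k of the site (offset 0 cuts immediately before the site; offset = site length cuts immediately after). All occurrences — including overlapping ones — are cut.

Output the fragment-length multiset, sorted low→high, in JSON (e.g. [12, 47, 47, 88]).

[4,6,7,7,7,7,7,7,8,8,8,8,9,9,9,10,11,11,12,13,14,14,15,23,29]

Per-enzyme occurrences:
  LmaIV (GTAT, off=0): starts [3, 194, 205, 228, 236] → cuts [3, 194, 205, 228, 236]
  CdoIII (AGATG, off=5): starts [9, 21, 36] → cuts [14, 26, 41]
  WciVI (TCAA, off=0): starts [18, 61, 77, 139, 162, 176, 221] → cuts [18, 61, 77, 139, 162, 176, 221]
  XjeII (TTGGCCC, off=2): starts [52, 66, 85, 114, 123, 186, 210, 241, 249, 257] → cuts [54, 68, 87, 116, 125, 188, 212, 243, 251, 259]

Pooled cuts: [3, 14, 18, 26, 41, 54, 61, 68, 77, 87, 116, 125, 139, 162, 176, 188, 194, 205, 212, 221, 228, 236, 243, 251, 259]

Fragments:
  3→14: 11 bp
  14→18: 4 bp
  18→26: 8 bp
  26→41: 15 bp
  41→54: 13 bp
  54→61: 7 bp
  61→68: 7 bp
  68→77: 9 bp
  77→87: 10 bp
  87→116: 29 bp
  116→125: 9 bp
  125→139: 14 bp
  139→162: 23 bp
  162→176: 14 bp
  176→188: 12 bp
  188→194: 6 bp
  194→205: 11 bp
  205→212: 7 bp
  212→221: 9 bp
  221→228: 7 bp
  228→236: 8 bp
  236→243: 7 bp
  243→251: 8 bp
  251→259: 8 bp
  259→3 (wrap): 263-259+3 = 7 bp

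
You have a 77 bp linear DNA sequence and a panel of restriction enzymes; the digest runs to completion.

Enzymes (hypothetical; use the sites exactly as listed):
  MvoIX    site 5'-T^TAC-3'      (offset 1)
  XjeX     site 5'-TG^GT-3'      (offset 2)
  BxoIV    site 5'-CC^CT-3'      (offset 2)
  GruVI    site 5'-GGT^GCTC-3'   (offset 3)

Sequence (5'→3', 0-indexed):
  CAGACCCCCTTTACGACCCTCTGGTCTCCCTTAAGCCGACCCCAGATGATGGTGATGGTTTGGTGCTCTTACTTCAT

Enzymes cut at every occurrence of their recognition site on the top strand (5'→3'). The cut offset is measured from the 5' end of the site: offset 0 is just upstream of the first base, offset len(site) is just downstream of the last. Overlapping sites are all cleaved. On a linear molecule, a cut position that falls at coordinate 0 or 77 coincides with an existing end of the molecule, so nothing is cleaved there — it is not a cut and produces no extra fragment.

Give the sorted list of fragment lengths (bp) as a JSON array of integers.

[2,3,5,5,5,6,6,7,8,8,22]

Site scan:
  MvoIX TTAC/1: at [10, 68] ⇒ [11, 69]
  XjeX TGGT/2: at [21, 49, 55, 60] ⇒ [23, 51, 57, 62]
  BxoIV CCCT/2: at [6, 16, 27] ⇒ [8, 18, 29]
  GruVI GGTGCTC/3: at [61] ⇒ [64]

Pooled cuts: [8, 11, 18, 23, 29, 51, 57, 62, 64, 69]

Fragments:
  [0,8): 8 bp
  [8,11): 3 bp
  [11,18): 7 bp
  [18,23): 5 bp
  [23,29): 6 bp
  [29,51): 22 bp
  [51,57): 6 bp
  [57,62): 5 bp
  [62,64): 2 bp
  [64,69): 5 bp
  [69,77): 8 bp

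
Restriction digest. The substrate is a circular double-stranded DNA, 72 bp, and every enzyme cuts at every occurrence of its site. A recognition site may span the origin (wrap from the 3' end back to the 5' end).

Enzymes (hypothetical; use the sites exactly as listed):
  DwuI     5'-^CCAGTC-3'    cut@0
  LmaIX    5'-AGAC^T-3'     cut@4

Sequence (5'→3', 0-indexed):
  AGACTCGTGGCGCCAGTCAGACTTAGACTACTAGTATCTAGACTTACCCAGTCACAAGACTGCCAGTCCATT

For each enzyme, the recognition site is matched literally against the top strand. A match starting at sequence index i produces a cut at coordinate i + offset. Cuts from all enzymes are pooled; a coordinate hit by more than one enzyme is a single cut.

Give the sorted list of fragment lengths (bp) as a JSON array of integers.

Site scan:
  DwuI CCAGTC/0: at [12, 47, 62] ⇒ [12, 47, 62]
  LmaIX AGACT/4: at [0, 18, 24, 39, 56] ⇒ [4, 22, 28, 43, 60]

Pooled cuts: [4, 12, 22, 28, 43, 47, 60, 62]

Fragment lengths:
  4→12: 8 bp
  12→22: 10 bp
  22→28: 6 bp
  28→43: 15 bp
  43→47: 4 bp
  47→60: 13 bp
  60→62: 2 bp
  62→4 (wrap): 72-62+4 = 14 bp

[2,4,6,8,10,13,14,15]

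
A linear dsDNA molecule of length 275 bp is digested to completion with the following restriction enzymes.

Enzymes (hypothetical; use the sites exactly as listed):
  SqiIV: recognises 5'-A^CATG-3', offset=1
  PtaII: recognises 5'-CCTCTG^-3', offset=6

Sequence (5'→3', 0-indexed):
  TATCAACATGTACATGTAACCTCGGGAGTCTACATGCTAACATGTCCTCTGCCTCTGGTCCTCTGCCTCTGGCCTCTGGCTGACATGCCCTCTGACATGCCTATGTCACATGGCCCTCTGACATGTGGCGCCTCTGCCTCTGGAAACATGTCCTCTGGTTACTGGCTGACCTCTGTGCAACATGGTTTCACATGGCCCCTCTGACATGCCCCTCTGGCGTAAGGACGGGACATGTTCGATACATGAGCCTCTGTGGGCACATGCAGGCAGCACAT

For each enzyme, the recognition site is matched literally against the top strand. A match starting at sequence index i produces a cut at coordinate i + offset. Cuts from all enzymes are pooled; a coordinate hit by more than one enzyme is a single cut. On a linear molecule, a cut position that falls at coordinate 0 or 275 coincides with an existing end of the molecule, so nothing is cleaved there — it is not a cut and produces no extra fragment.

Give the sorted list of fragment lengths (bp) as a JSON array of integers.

[1,1,1,4,5,5,6,6,6,6,6,6,7,8,8,10,11,11,11,11,12,12,12,13,13,14,15,16,18,20]

Per-enzyme occurrences:
  SqiIV (ACATG, off=1): starts [5, 11, 31, 39, 82, 94, 107, 120, 145, 179, 189, 203, 229, 240, 258] → cuts [6, 12, 32, 40, 83, 95, 108, 121, 146, 180, 190, 204, 230, 241, 259]
  PtaII (CCTCTG, off=6): starts [45, 51, 59, 65, 72, 88, 114, 130, 136, 151, 169, 197, 210, 247] → cuts [51, 57, 65, 71, 78, 94, 120, 136, 142, 157, 175, 203, 216, 253]

Pooled cuts: [6, 12, 32, 40, 51, 57, 65, 71, 78, 83, 94, 95, 108, 120, 121, 136, 142, 146, 157, 175, 180, 190, 203, 204, 216, 230, 241, 253, 259]

Fragments:
  [0,6): 6 bp
  [6,12): 6 bp
  [12,32): 20 bp
  [32,40): 8 bp
  [40,51): 11 bp
  [51,57): 6 bp
  [57,65): 8 bp
  [65,71): 6 bp
  [71,78): 7 bp
  [78,83): 5 bp
  [83,94): 11 bp
  [94,95): 1 bp
  [95,108): 13 bp
  [108,120): 12 bp
  [120,121): 1 bp
  [121,136): 15 bp
  [136,142): 6 bp
  [142,146): 4 bp
  [146,157): 11 bp
  [157,175): 18 bp
  [175,180): 5 bp
  [180,190): 10 bp
  [190,203): 13 bp
  [203,204): 1 bp
  [204,216): 12 bp
  [216,230): 14 bp
  [230,241): 11 bp
  [241,253): 12 bp
  [253,259): 6 bp
  [259,275): 16 bp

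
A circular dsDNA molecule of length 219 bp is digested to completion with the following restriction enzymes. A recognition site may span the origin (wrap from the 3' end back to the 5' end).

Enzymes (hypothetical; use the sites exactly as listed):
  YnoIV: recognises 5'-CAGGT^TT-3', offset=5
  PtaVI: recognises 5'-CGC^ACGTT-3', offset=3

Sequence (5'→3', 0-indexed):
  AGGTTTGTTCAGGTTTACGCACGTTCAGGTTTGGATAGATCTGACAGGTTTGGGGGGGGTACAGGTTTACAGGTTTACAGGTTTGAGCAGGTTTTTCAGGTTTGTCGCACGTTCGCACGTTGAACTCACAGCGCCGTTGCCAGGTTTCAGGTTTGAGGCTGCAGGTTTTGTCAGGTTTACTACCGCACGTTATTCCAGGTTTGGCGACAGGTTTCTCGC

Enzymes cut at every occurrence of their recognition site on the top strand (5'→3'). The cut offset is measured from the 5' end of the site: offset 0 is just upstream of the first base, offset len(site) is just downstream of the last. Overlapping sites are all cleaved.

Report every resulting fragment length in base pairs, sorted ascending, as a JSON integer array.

Scan for sites:
  YnoIV CAGGTTT/5: at [9, 25, 44, 61, 69, 77, 87, 96, 140, 147, 161, 171, 195, 207, 218] ⇒ [4, 14, 30, 49, 66, 74, 82, 92, 101, 145, 152, 166, 176, 200, 212]
  PtaVI CGCACGTT/3: at [17, 105, 113, 183] ⇒ [20, 108, 116, 186]

All cut coordinates (distinct, sorted): [4, 14, 20, 30, 49, 66, 74, 82, 92, 101, 108, 116, 145, 152, 166, 176, 186, 200, 212]

Fragments:
  4→14: 10 bp
  14→20: 6 bp
  20→30: 10 bp
  30→49: 19 bp
  49→66: 17 bp
  66→74: 8 bp
  74→82: 8 bp
  82→92: 10 bp
  92→101: 9 bp
  101→108: 7 bp
  108→116: 8 bp
  116→145: 29 bp
  145→152: 7 bp
  152→166: 14 bp
  166→176: 10 bp
  176→186: 10 bp
  186→200: 14 bp
  200→212: 12 bp
  212→4 (wrap): 219-212+4 = 11 bp

[6,7,7,8,8,8,9,10,10,10,10,10,11,12,14,14,17,19,29]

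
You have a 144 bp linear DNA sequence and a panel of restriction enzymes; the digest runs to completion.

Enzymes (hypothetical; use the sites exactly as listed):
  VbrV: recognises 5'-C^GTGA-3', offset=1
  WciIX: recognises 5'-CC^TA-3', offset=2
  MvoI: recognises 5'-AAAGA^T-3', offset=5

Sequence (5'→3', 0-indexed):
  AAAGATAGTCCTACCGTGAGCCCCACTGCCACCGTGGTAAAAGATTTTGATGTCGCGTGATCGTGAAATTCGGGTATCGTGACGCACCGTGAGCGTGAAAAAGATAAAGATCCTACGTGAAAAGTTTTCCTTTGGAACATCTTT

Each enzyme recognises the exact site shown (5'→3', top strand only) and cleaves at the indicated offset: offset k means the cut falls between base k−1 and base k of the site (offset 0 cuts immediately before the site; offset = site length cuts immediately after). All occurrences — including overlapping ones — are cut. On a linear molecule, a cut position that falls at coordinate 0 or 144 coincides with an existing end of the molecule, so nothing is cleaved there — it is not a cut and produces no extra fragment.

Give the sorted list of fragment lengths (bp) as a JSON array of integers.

[3,3,4,5,6,6,6,6,10,10,12,16,28,29]

Per-enzyme occurrences:
  VbrV (CGTGA, off=1): starts [14, 55, 61, 77, 87, 93, 115] → cuts [15, 56, 62, 78, 88, 94, 116]
  WciIX (CCTA, off=2): starts [9, 111] → cuts [11, 113]
  MvoI (AAAGAT, off=5): starts [0, 39, 99, 105] → cuts [5, 44, 104, 110]

Pooled cuts: [5, 11, 15, 44, 56, 62, 78, 88, 94, 104, 110, 113, 116]

Fragments:
  [0,5): 5 bp
  [5,11): 6 bp
  [11,15): 4 bp
  [15,44): 29 bp
  [44,56): 12 bp
  [56,62): 6 bp
  [62,78): 16 bp
  [78,88): 10 bp
  [88,94): 6 bp
  [94,104): 10 bp
  [104,110): 6 bp
  [110,113): 3 bp
  [113,116): 3 bp
  [116,144): 28 bp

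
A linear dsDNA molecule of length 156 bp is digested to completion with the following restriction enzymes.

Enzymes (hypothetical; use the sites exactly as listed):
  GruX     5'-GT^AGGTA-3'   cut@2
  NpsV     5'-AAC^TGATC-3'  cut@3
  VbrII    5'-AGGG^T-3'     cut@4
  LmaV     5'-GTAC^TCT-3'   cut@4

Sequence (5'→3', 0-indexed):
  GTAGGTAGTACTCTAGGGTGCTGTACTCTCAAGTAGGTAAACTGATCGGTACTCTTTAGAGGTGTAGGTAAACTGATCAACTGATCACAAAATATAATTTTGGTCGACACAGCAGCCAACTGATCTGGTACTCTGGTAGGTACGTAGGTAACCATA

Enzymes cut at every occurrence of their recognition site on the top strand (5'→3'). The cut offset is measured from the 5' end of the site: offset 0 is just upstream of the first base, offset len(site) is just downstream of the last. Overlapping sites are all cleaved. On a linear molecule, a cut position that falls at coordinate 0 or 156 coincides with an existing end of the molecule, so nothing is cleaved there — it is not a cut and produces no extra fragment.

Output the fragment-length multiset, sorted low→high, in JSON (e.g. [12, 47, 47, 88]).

Site scan:
  GruX (GTAGGTA, off=2): starts [0, 32, 63, 135, 143] → cuts [2, 34, 65, 137, 145]
  NpsV (AACTGATC, off=3): starts [39, 70, 78, 117] → cuts [42, 73, 81, 120]
  VbrII (AGGGT, off=4): starts [14] → cuts [18]
  LmaV (GTACTCT, off=4): starts [7, 22, 48, 127] → cuts [11, 26, 52, 131]

Pooled cuts: [2, 11, 18, 26, 34, 42, 52, 65, 73, 81, 120, 131, 137, 145]

Fragment lengths:
  [0,2): 2 bp
  [2,11): 9 bp
  [11,18): 7 bp
  [18,26): 8 bp
  [26,34): 8 bp
  [34,42): 8 bp
  [42,52): 10 bp
  [52,65): 13 bp
  [65,73): 8 bp
  [73,81): 8 bp
  [81,120): 39 bp
  [120,131): 11 bp
  [131,137): 6 bp
  [137,145): 8 bp
  [145,156): 11 bp

[2,6,7,8,8,8,8,8,8,9,10,11,11,13,39]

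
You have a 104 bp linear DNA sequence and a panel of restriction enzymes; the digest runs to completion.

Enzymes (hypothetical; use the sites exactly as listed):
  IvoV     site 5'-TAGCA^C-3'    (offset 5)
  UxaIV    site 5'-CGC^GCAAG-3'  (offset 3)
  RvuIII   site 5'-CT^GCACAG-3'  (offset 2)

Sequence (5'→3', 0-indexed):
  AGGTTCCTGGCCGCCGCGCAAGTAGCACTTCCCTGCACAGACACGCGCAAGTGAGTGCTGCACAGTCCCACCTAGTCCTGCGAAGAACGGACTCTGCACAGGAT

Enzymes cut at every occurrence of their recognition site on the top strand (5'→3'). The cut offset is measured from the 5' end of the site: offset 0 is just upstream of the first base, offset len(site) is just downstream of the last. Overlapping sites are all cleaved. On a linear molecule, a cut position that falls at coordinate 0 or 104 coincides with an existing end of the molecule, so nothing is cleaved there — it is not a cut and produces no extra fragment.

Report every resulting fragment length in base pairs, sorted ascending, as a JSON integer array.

[7,9,10,12,13,17,36]

Site scan:
  IvoV TAGCAC/5: at [22] ⇒ [27]
  UxaIV CGCGCAAG/3: at [14, 43] ⇒ [17, 46]
  RvuIII CTGCACAG/2: at [32, 57, 93] ⇒ [34, 59, 95]

Pooled cuts: [17, 27, 34, 46, 59, 95]

Fragments:
  [0,17): 17 bp
  [17,27): 10 bp
  [27,34): 7 bp
  [34,46): 12 bp
  [46,59): 13 bp
  [59,95): 36 bp
  [95,104): 9 bp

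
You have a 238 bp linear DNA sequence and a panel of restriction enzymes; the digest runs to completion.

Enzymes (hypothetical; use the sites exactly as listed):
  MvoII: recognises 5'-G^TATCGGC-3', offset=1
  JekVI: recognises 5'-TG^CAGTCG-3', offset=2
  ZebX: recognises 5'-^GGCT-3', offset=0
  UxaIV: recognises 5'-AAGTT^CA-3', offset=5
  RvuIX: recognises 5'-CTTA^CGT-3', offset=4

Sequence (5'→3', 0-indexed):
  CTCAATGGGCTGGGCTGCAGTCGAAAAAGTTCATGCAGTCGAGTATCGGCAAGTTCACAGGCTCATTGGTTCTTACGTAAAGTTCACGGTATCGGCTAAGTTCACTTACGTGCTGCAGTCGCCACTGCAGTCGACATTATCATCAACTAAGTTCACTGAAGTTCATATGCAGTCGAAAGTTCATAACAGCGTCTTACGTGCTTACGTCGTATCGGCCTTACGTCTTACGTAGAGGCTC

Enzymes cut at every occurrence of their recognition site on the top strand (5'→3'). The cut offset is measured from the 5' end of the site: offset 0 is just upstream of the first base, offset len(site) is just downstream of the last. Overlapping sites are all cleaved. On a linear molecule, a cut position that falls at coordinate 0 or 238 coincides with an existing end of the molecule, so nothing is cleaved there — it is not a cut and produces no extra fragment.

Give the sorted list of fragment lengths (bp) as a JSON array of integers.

Scan for sites:
  MvoII (GTATCGGC, off=1): starts [42, 88, 208] → cuts [43, 89, 209]
  JekVI (TGCAGTCG, off=2): starts [15, 33, 113, 125, 167] → cuts [17, 35, 115, 127, 169]
  ZebX (GGCT, off=0): starts [7, 12, 59, 93, 233] → cuts [7, 12, 59, 93, 233]
  UxaIV (AAGTTCA, off=5): starts [26, 50, 79, 97, 148, 158, 176] → cuts [31, 55, 84, 102, 153, 163, 181]
  RvuIX (CTTACGT, off=4): starts [71, 104, 192, 200, 216, 223] → cuts [75, 108, 196, 204, 220, 227]

Pooled cuts: [7, 12, 17, 31, 35, 43, 55, 59, 75, 84, 89, 93, 102, 108, 115, 127, 153, 163, 169, 181, 196, 204, 209, 220, 227, 233]

Fragment lengths:
  [0,7): 7 bp
  [7,12): 5 bp
  [12,17): 5 bp
  [17,31): 14 bp
  [31,35): 4 bp
  [35,43): 8 bp
  [43,55): 12 bp
  [55,59): 4 bp
  [59,75): 16 bp
  [75,84): 9 bp
  [84,89): 5 bp
  [89,93): 4 bp
  [93,102): 9 bp
  [102,108): 6 bp
  [108,115): 7 bp
  [115,127): 12 bp
  [127,153): 26 bp
  [153,163): 10 bp
  [163,169): 6 bp
  [169,181): 12 bp
  [181,196): 15 bp
  [196,204): 8 bp
  [204,209): 5 bp
  [209,220): 11 bp
  [220,227): 7 bp
  [227,233): 6 bp
  [233,238): 5 bp

[4,4,4,5,5,5,5,5,6,6,6,7,7,7,8,8,9,9,10,11,12,12,12,14,15,16,26]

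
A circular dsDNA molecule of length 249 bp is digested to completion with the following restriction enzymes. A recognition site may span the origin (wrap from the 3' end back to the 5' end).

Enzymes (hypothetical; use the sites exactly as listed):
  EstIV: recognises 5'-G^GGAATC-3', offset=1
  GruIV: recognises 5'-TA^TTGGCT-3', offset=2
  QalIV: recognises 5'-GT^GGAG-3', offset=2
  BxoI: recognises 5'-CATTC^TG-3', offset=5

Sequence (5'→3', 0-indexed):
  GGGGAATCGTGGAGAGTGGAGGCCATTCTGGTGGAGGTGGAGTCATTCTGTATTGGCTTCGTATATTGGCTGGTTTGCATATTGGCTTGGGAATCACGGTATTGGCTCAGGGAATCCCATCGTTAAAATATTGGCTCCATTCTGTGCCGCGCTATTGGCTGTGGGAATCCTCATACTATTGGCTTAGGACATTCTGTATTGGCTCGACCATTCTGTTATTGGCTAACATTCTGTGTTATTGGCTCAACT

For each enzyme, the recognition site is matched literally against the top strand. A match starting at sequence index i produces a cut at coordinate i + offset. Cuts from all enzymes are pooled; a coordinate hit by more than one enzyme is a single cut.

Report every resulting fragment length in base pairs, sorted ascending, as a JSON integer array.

[4,4,4,5,6,7,7,8,8,9,9,10,11,12,12,12,13,13,13,15,15,16,16,20]

Scan for sites:
  EstIV GGGAATC/1: at [1, 88, 109, 162] ⇒ [2, 89, 110, 163]
  GruIV TATTGGCT/2: at [50, 63, 79, 99, 128, 152, 176, 196, 216, 236] ⇒ [52, 65, 81, 101, 130, 154, 178, 198, 218, 238]
  QalIV GTGGAG/2: at [8, 15, 30, 36] ⇒ [10, 17, 32, 38]
  BxoI CATTCTG/5: at [23, 43, 137, 189, 208, 226] ⇒ [28, 48, 142, 194, 213, 231]

Pooled cuts: [2, 10, 17, 28, 32, 38, 48, 52, 65, 81, 89, 101, 110, 130, 142, 154, 163, 178, 194, 198, 213, 218, 231, 238]

Fragments:
  2→10: 8 bp
  10→17: 7 bp
  17→28: 11 bp
  28→32: 4 bp
  32→38: 6 bp
  38→48: 10 bp
  48→52: 4 bp
  52→65: 13 bp
  65→81: 16 bp
  81→89: 8 bp
  89→101: 12 bp
  101→110: 9 bp
  110→130: 20 bp
  130→142: 12 bp
  142→154: 12 bp
  154→163: 9 bp
  163→178: 15 bp
  178→194: 16 bp
  194→198: 4 bp
  198→213: 15 bp
  213→218: 5 bp
  218→231: 13 bp
  231→238: 7 bp
  238→2 (wrap): 249-238+2 = 13 bp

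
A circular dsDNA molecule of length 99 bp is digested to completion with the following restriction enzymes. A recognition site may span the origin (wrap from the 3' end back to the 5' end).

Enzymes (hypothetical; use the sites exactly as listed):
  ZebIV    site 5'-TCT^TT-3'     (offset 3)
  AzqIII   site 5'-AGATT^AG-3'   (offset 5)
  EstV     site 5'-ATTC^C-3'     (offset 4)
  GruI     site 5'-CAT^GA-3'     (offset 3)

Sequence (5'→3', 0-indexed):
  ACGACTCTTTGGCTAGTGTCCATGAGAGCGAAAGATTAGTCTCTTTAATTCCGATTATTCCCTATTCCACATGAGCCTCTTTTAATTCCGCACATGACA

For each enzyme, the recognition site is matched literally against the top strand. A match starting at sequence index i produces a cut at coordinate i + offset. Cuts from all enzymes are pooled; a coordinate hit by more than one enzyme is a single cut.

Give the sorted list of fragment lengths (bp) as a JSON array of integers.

Per-enzyme occurrences:
  ZebIV TCTTT/3: at [5, 41, 77] ⇒ [8, 44, 80]
  AzqIII AGATTAG/5: at [32] ⇒ [37]
  EstV ATTCC/4: at [47, 56, 63, 84] ⇒ [51, 60, 67, 88]
  GruI CATGA/3: at [20, 69, 92] ⇒ [23, 72, 95]

Pooled cuts: [8, 23, 37, 44, 51, 60, 67, 72, 80, 88, 95]

Fragment lengths:
  8→23: 15 bp
  23→37: 14 bp
  37→44: 7 bp
  44→51: 7 bp
  51→60: 9 bp
  60→67: 7 bp
  67→72: 5 bp
  72→80: 8 bp
  80→88: 8 bp
  88→95: 7 bp
  95→8 (wrap): 99-95+8 = 12 bp

[5,7,7,7,7,8,8,9,12,14,15]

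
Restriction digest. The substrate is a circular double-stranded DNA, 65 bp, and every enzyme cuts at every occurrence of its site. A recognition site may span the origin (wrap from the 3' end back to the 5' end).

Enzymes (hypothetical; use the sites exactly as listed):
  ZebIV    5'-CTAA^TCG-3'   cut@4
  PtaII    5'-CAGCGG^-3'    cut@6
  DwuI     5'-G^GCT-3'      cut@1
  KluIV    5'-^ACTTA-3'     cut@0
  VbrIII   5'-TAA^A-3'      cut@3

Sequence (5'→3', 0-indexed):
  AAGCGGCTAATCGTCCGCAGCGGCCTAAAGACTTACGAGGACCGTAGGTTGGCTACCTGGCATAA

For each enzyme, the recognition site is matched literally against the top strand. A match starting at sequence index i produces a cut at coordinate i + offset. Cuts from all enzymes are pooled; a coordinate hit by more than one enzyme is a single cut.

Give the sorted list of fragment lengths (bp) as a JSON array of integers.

Per-enzyme occurrences:
  ZebIV CTAATCG/4: at [6] ⇒ [10]
  PtaII CAGCGG/6: at [17] ⇒ [23]
  DwuI GGCT/1: at [4, 50] ⇒ [5, 51]
  KluIV ACTTA/0: at [30] ⇒ [30]
  VbrIII TAAA/3: at [25, 62] ⇒ [0, 28]

Pooled cuts: [0, 5, 10, 23, 28, 30, 51]

Fragments:
  0→5: 5 bp
  5→10: 5 bp
  10→23: 13 bp
  23→28: 5 bp
  28→30: 2 bp
  30→51: 21 bp
  51→0 (wrap): 65-51+0 = 14 bp

[2,5,5,5,13,14,21]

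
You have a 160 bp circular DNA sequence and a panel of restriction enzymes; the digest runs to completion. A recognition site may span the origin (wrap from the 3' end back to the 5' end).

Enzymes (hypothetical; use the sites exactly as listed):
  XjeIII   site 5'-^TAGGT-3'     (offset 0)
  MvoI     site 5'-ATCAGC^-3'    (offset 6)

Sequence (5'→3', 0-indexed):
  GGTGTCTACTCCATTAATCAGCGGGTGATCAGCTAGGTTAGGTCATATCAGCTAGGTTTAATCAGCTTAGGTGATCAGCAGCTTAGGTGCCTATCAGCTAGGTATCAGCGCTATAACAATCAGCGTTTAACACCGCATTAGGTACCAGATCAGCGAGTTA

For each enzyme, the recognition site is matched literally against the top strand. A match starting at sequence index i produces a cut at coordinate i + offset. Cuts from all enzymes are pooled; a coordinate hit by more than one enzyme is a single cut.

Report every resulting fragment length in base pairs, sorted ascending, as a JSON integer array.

[1,4,4,5,11,11,12,14,14,14,15,15,16,24]

Site scan:
  XjeIII TAGGT/0: at [33, 38, 52, 67, 83, 98, 138, 158] ⇒ [33, 38, 52, 67, 83, 98, 138, 158]
  MvoI ATCAGC/6: at [16, 27, 46, 60, 73, 92, 103, 118, 148] ⇒ [22, 33, 52, 66, 79, 98, 109, 124, 154]

All cut coordinates (distinct, sorted): [22, 33, 38, 52, 66, 67, 79, 83, 98, 109, 124, 138, 154, 158]

Fragment lengths:
  22→33: 11 bp
  33→38: 5 bp
  38→52: 14 bp
  52→66: 14 bp
  66→67: 1 bp
  67→79: 12 bp
  79→83: 4 bp
  83→98: 15 bp
  98→109: 11 bp
  109→124: 15 bp
  124→138: 14 bp
  138→154: 16 bp
  154→158: 4 bp
  158→22 (wrap): 160-158+22 = 24 bp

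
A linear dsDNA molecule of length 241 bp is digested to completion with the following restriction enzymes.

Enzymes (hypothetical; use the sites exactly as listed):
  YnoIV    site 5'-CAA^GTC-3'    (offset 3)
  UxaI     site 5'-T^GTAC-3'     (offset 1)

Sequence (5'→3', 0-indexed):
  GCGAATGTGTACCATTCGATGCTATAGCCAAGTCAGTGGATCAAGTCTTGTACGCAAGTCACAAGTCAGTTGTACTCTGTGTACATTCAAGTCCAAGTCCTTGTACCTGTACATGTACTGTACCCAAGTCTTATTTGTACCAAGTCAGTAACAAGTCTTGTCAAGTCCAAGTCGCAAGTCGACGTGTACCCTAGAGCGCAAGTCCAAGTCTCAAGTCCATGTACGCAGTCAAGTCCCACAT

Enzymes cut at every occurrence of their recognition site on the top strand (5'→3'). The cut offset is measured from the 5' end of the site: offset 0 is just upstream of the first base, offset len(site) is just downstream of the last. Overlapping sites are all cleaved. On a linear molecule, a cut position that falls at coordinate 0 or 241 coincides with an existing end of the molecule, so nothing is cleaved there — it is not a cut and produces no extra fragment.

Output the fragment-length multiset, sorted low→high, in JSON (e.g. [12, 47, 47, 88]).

Site scan:
  YnoIV (CAAGTC, off=3): starts [28, 41, 54, 61, 87, 93, 124, 140, 151, 161, 167, 174, 198, 204, 211, 229] → cuts [31, 44, 57, 64, 90, 96, 127, 143, 154, 164, 170, 177, 201, 207, 214, 232]
  UxaI (TGTAC, off=1): starts [7, 48, 70, 79, 101, 107, 113, 118, 135, 184, 219] → cuts [8, 49, 71, 80, 102, 108, 114, 119, 136, 185, 220]

All cut coordinates (distinct, sorted): [8, 31, 44, 49, 57, 64, 71, 80, 90, 96, 102, 108, 114, 119, 127, 136, 143, 154, 164, 170, 177, 185, 201, 207, 214, 220, 232]

Fragment lengths:
  [0,8): 8 bp
  [8,31): 23 bp
  [31,44): 13 bp
  [44,49): 5 bp
  [49,57): 8 bp
  [57,64): 7 bp
  [64,71): 7 bp
  [71,80): 9 bp
  [80,90): 10 bp
  [90,96): 6 bp
  [96,102): 6 bp
  [102,108): 6 bp
  [108,114): 6 bp
  [114,119): 5 bp
  [119,127): 8 bp
  [127,136): 9 bp
  [136,143): 7 bp
  [143,154): 11 bp
  [154,164): 10 bp
  [164,170): 6 bp
  [170,177): 7 bp
  [177,185): 8 bp
  [185,201): 16 bp
  [201,207): 6 bp
  [207,214): 7 bp
  [214,220): 6 bp
  [220,232): 12 bp
  [232,241): 9 bp

[5,5,6,6,6,6,6,6,6,7,7,7,7,7,8,8,8,8,9,9,9,10,10,11,12,13,16,23]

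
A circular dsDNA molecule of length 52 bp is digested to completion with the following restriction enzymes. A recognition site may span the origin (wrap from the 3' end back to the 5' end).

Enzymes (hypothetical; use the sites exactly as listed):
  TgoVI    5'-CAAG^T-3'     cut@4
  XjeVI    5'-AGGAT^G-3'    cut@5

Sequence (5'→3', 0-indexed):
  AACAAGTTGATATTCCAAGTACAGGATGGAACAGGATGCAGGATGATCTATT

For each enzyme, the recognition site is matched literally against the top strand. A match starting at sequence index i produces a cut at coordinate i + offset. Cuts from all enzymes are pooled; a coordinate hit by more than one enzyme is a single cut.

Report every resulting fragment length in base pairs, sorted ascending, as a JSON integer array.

[7,8,10,13,14]

Site scan:
  TgoVI (CAAGT, off=4): starts [2, 15] → cuts [6, 19]
  XjeVI (AGGATG, off=5): starts [22, 32, 39] → cuts [27, 37, 44]

Pooled cuts: [6, 19, 27, 37, 44]

Fragment lengths:
  6→19: 13 bp
  19→27: 8 bp
  27→37: 10 bp
  37→44: 7 bp
  44→6 (wrap): 52-44+6 = 14 bp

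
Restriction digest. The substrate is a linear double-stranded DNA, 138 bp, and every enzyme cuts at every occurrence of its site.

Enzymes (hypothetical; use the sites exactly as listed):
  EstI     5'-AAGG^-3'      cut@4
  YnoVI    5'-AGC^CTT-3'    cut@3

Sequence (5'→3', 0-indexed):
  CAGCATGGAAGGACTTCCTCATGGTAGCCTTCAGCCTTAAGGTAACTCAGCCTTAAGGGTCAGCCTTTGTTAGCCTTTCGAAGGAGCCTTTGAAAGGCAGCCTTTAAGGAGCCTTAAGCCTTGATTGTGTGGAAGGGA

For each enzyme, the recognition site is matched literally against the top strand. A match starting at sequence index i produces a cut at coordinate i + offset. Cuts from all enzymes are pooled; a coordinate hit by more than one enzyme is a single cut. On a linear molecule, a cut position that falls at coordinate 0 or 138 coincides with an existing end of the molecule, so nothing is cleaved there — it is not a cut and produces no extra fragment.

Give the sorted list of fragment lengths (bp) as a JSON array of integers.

Site scan:
  EstI (AAGG, off=4): starts [8, 38, 54, 80, 93, 105, 132] → cuts [12, 42, 58, 84, 97, 109, 136]
  YnoVI (AGCCTT, off=3): starts [25, 32, 48, 61, 71, 84, 98, 109, 116] → cuts [28, 35, 51, 64, 74, 87, 101, 112, 119]

Pooled cuts: [12, 28, 35, 42, 51, 58, 64, 74, 84, 87, 97, 101, 109, 112, 119, 136]

Fragment lengths:
  [0,12): 12 bp
  [12,28): 16 bp
  [28,35): 7 bp
  [35,42): 7 bp
  [42,51): 9 bp
  [51,58): 7 bp
  [58,64): 6 bp
  [64,74): 10 bp
  [74,84): 10 bp
  [84,87): 3 bp
  [87,97): 10 bp
  [97,101): 4 bp
  [101,109): 8 bp
  [109,112): 3 bp
  [112,119): 7 bp
  [119,136): 17 bp
  [136,138): 2 bp

[2,3,3,4,6,7,7,7,7,8,9,10,10,10,12,16,17]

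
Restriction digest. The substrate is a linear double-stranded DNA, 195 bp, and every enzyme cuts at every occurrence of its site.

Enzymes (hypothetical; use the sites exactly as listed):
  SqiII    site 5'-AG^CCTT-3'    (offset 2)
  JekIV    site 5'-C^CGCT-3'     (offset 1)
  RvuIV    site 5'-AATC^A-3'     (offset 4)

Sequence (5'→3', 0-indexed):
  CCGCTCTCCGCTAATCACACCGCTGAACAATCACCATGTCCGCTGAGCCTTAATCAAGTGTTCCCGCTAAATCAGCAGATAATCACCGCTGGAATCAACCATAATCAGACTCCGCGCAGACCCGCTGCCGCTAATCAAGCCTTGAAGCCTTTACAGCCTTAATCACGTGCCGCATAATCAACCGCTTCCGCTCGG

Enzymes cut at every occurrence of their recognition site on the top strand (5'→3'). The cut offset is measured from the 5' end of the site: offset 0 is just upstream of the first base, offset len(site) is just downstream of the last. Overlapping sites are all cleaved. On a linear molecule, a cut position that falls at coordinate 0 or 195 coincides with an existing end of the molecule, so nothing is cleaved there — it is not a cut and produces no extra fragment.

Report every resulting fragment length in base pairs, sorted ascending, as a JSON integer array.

Site scan:
  SqiII (AGCCTT, off=2): starts [45, 137, 145, 154] → cuts [47, 139, 147, 156]
  JekIV (CCGCT, off=1): starts [0, 7, 19, 39, 63, 85, 121, 127, 181, 187] → cuts [1, 8, 20, 40, 64, 86, 122, 128, 182, 188]
  RvuIV (AATCA, off=4): starts [12, 28, 51, 69, 80, 92, 102, 132, 160, 175] → cuts [16, 32, 55, 73, 84, 96, 106, 136, 164, 179]

Pooled cuts: [1, 8, 16, 20, 32, 40, 47, 55, 64, 73, 84, 86, 96, 106, 122, 128, 136, 139, 147, 156, 164, 179, 182, 188]

Fragments:
  [0,1): 1 bp
  [1,8): 7 bp
  [8,16): 8 bp
  [16,20): 4 bp
  [20,32): 12 bp
  [32,40): 8 bp
  [40,47): 7 bp
  [47,55): 8 bp
  [55,64): 9 bp
  [64,73): 9 bp
  [73,84): 11 bp
  [84,86): 2 bp
  [86,96): 10 bp
  [96,106): 10 bp
  [106,122): 16 bp
  [122,128): 6 bp
  [128,136): 8 bp
  [136,139): 3 bp
  [139,147): 8 bp
  [147,156): 9 bp
  [156,164): 8 bp
  [164,179): 15 bp
  [179,182): 3 bp
  [182,188): 6 bp
  [188,195): 7 bp

[1,2,3,3,4,6,6,7,7,7,8,8,8,8,8,8,9,9,9,10,10,11,12,15,16]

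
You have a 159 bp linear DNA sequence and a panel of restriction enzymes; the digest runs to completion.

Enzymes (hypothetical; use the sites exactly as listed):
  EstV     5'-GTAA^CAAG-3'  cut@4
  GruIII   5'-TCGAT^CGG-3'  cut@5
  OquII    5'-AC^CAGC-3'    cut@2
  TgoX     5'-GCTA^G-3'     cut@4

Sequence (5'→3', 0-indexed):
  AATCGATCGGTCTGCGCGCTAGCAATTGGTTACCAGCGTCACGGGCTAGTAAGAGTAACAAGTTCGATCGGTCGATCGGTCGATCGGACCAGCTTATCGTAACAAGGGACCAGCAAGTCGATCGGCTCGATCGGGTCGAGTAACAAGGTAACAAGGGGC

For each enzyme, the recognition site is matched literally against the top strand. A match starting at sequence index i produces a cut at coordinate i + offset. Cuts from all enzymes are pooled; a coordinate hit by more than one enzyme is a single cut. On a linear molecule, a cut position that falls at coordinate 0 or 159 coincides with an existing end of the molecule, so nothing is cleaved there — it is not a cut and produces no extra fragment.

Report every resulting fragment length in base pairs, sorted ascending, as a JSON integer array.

Site scan:
  EstV GTAACAAG/4: at [54, 98, 139, 147] ⇒ [58, 102, 143, 151]
  GruIII TCGATCGG/5: at [2, 63, 71, 79, 117, 126] ⇒ [7, 68, 76, 84, 122, 131]
  OquII ACCAGC/2: at [31, 87, 108] ⇒ [33, 89, 110]
  TgoX GCTAG/4: at [17, 44] ⇒ [21, 48]

Pooled cuts: [7, 21, 33, 48, 58, 68, 76, 84, 89, 102, 110, 122, 131, 143, 151]

Fragments:
  [0,7): 7 bp
  [7,21): 14 bp
  [21,33): 12 bp
  [33,48): 15 bp
  [48,58): 10 bp
  [58,68): 10 bp
  [68,76): 8 bp
  [76,84): 8 bp
  [84,89): 5 bp
  [89,102): 13 bp
  [102,110): 8 bp
  [110,122): 12 bp
  [122,131): 9 bp
  [131,143): 12 bp
  [143,151): 8 bp
  [151,159): 8 bp

[5,7,8,8,8,8,8,9,10,10,12,12,12,13,14,15]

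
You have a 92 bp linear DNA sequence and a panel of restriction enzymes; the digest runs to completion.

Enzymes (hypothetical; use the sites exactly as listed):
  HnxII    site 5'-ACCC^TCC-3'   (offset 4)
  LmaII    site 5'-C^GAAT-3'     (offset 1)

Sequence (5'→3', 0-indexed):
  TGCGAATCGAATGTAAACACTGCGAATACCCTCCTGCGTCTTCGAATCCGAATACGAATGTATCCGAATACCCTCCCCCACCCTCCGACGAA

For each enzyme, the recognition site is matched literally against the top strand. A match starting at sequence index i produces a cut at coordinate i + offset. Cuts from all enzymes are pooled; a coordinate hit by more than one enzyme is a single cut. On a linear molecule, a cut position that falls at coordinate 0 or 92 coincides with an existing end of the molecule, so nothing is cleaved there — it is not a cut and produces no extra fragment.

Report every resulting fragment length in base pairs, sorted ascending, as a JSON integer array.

[3,5,6,6,8,8,9,10,10,12,15]

Per-enzyme occurrences:
  HnxII (ACCCTCC, off=4): starts [27, 69, 79] → cuts [31, 73, 83]
  LmaII (CGAAT, off=1): starts [2, 7, 22, 42, 48, 54, 64] → cuts [3, 8, 23, 43, 49, 55, 65]

All cut coordinates (distinct, sorted): [3, 8, 23, 31, 43, 49, 55, 65, 73, 83]

Fragments:
  [0,3): 3 bp
  [3,8): 5 bp
  [8,23): 15 bp
  [23,31): 8 bp
  [31,43): 12 bp
  [43,49): 6 bp
  [49,55): 6 bp
  [55,65): 10 bp
  [65,73): 8 bp
  [73,83): 10 bp
  [83,92): 9 bp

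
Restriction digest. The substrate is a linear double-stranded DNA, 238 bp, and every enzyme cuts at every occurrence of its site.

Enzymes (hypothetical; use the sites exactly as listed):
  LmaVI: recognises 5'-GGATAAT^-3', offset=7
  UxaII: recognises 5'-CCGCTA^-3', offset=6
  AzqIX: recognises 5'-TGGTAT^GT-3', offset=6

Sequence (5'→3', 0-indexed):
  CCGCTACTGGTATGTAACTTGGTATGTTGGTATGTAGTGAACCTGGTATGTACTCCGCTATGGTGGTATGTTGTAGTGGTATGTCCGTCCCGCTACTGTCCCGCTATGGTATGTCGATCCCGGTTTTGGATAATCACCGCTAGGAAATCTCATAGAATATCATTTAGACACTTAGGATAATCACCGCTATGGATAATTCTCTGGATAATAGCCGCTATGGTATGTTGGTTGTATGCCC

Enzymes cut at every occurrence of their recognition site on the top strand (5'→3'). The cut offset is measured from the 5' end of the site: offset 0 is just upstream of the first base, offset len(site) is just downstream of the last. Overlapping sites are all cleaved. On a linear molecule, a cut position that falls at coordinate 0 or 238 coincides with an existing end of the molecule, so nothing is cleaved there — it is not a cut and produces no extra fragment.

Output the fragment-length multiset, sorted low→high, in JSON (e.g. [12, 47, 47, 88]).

Site scan:
  LmaVI GGATAAT/7: at [127, 174, 190, 202] ⇒ [134, 181, 197, 209]
  UxaII CCGCTA/6: at [0, 54, 89, 100, 136, 183, 211] ⇒ [6, 60, 95, 106, 142, 189, 217]
  AzqIX TGGTATGT/6: at [7, 19, 27, 43, 63, 76, 106, 217] ⇒ [13, 25, 33, 49, 69, 82, 112, 223]

Pooled cuts: [6, 13, 25, 33, 49, 60, 69, 82, 95, 106, 112, 134, 142, 181, 189, 197, 209, 217, 223]

Fragment lengths:
  [0,6): 6 bp
  [6,13): 7 bp
  [13,25): 12 bp
  [25,33): 8 bp
  [33,49): 16 bp
  [49,60): 11 bp
  [60,69): 9 bp
  [69,82): 13 bp
  [82,95): 13 bp
  [95,106): 11 bp
  [106,112): 6 bp
  [112,134): 22 bp
  [134,142): 8 bp
  [142,181): 39 bp
  [181,189): 8 bp
  [189,197): 8 bp
  [197,209): 12 bp
  [209,217): 8 bp
  [217,223): 6 bp
  [223,238): 15 bp

[6,6,6,7,8,8,8,8,8,9,11,11,12,12,13,13,15,16,22,39]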